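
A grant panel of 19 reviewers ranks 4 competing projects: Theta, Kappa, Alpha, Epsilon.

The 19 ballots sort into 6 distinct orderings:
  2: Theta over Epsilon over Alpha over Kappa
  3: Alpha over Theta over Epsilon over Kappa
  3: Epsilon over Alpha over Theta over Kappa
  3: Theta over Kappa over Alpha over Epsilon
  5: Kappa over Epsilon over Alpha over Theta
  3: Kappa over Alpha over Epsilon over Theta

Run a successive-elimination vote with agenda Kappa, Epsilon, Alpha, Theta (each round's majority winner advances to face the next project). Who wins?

Theta

Round 1: Kappa vs Epsilon — 11–8, Kappa advances.
Round 2: Kappa vs Alpha — 11–8, Kappa advances.
Round 3: Kappa vs Theta — 8–11, Theta advances.
The agenda winner is Theta.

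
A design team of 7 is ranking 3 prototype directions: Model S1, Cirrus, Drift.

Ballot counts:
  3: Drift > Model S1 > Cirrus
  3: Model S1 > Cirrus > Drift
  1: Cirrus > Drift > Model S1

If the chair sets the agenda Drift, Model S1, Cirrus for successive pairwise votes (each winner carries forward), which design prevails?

Cirrus

Round 1: Drift vs Model S1 — 4–3, Drift advances.
Round 2: Drift vs Cirrus — 3–4, Cirrus advances.
Cirrus survives the agenda.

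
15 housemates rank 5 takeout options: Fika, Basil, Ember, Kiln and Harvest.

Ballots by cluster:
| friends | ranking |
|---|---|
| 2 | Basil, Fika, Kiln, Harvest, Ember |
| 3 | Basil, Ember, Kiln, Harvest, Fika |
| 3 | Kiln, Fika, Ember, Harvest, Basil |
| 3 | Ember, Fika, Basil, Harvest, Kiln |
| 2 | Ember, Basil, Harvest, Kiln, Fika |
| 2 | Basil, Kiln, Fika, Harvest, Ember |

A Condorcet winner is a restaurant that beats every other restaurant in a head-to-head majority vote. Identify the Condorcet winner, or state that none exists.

Ember

Head-to-head results (15 friends):
Fika vs Basil: Basil, 9–6.
Fika vs Ember: 2+3+2 = 7 for Fika, 8 for Ember — Ember by 8–7.
Fika vs Kiln: Kiln wins 10–5.
Fika–Harvest: Fika 10–5.
Basil vs Ember: Ember wins 8–7.
Basil vs Kiln: Basil, 12–3.
Basil vs Harvest: 2+3+3+2+2 = 12 for Basil, 3 for Harvest — Basil by 12–3.
Ember vs Kiln: 8 to 7, Ember.
Ember vs Harvest: 3+3+3+2 = 11 for Ember, 4 for Harvest — Ember by 11–4.
Kiln vs Harvest: Kiln, 10–5.
Only Ember has no losses; Ember is the Condorcet winner.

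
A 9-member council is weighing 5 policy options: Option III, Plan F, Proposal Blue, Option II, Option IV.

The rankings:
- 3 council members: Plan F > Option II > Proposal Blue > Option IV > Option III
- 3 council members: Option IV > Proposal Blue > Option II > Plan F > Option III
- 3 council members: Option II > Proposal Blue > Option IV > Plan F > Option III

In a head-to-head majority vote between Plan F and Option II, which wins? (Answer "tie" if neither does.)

Option II

Ballots ranking Plan F above Option II: 3.
Ballots ranking Option II above Plan F: 9 − 3 = 6.
Option II wins the head-to-head 6–3.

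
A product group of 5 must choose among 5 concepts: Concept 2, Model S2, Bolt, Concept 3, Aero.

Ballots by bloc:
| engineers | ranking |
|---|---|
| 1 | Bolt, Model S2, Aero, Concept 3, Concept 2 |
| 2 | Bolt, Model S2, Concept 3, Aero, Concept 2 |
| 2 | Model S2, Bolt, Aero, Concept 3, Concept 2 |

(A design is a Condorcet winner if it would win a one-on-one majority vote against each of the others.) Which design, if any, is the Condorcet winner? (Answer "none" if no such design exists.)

Head-to-head results (5 engineers):
Concept 2 vs Model S2: Model S2 wins 5–0.
Concept 2 vs Bolt: Bolt wins 5–0.
Concept 2 vs Concept 3: Concept 3, 5–0.
Concept 2–Aero: Aero 5–0.
Model S2 vs Bolt: Bolt, 3–2.
Model S2–Concept 3: Model S2 5–0.
Model S2 vs Aero: Model S2 wins 5–0.
Bolt vs Concept 3: Bolt, 5–0.
Bolt–Aero: Bolt 5–0.
Concept 3 vs Aero: Aero wins 3–2.
Bolt wins every pairwise contest, so Bolt is the Condorcet winner.

Bolt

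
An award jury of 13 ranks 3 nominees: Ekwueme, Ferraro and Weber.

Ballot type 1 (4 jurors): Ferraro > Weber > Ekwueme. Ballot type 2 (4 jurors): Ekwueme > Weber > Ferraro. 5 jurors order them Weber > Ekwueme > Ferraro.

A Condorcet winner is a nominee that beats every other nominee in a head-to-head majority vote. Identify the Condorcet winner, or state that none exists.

Weber

Pairwise majorities:
Ekwueme vs Ferraro: Ekwueme, 9–4.
Ekwueme vs Weber: Weber wins 9–4.
Ferraro vs Weber: Weber, 9–4.
Weber wins every pairwise contest, so Weber is the Condorcet winner.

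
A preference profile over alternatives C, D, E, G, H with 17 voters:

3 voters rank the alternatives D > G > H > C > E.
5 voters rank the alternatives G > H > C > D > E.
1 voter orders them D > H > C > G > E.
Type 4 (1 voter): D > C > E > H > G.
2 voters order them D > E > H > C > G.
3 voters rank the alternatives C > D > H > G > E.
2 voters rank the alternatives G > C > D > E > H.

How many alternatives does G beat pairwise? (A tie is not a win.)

3

G against each rival (17 voters):
G vs C: G wins 10–7.
G–D: D 10–7.
G–E: G 14–3.
G vs H: G wins 10–7.
G beats C, E, H; loses to D — 3 pairwise wins.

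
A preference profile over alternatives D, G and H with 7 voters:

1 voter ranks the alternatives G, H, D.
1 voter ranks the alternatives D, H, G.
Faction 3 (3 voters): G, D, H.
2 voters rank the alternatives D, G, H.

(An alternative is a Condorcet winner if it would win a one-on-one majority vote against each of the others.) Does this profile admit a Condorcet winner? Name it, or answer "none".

G

Pairwise majorities:
D vs G: G, 4–3.
D vs H: 6 to 1, D.
G vs H: 6 to 1, G.
Only G has no losses; G is the Condorcet winner.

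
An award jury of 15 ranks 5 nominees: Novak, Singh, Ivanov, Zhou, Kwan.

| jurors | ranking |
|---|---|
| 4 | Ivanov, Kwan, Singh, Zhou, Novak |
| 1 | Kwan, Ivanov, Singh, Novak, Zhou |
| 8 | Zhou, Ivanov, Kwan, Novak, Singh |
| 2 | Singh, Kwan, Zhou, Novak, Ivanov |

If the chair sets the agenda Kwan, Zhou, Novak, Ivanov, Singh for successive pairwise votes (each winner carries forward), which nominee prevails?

Zhou

Round 1: Kwan vs Zhou — 7–8, Zhou advances.
Round 2: Zhou vs Novak — 14–1, Zhou advances.
Round 3: Zhou vs Ivanov — 10–5, Zhou advances.
Round 4: Zhou vs Singh — 8–7, Zhou advances.
Zhou survives the agenda.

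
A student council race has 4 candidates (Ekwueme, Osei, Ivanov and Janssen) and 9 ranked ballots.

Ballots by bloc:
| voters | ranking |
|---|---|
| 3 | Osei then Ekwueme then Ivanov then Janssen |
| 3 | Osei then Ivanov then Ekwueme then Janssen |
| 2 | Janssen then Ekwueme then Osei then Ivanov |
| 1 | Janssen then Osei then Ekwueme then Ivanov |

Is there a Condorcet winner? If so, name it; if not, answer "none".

Head-to-head results (9 voters):
Ekwueme vs Osei: Ekwueme is ranked higher on 2 ballots, Osei on 7. Osei wins 7–2.
Ekwueme vs Ivanov: Ekwueme wins 6–3.
Ekwueme vs Janssen: Ekwueme, 6–3.
Osei vs Ivanov: 3+3+2+1 = 9 for Osei, 0 for Ivanov — Osei by 9–0.
Osei vs Janssen: Osei wins 6–3.
Ivanov vs Janssen: Ivanov wins 6–3.
Only Osei has no losses; Osei is the Condorcet winner.

Osei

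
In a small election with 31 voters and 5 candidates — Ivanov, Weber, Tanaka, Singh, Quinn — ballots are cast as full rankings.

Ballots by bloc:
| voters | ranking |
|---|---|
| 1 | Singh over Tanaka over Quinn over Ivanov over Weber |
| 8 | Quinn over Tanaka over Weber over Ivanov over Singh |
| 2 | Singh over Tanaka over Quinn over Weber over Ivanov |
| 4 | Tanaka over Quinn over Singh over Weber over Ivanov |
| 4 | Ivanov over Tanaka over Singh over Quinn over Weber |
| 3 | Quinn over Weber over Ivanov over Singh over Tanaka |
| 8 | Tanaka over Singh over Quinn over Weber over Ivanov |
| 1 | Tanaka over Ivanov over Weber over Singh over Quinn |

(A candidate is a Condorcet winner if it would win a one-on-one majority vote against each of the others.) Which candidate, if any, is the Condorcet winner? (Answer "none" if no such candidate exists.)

Head-to-head results (31 voters):
Ivanov vs Weber: 6 to 25, Weber.
Ivanov vs Tanaka: 7 to 24, Tanaka.
Ivanov vs Singh: 8+4+3+1 = 16 for Ivanov, 15 for Singh — Ivanov by 16–15.
Ivanov vs Quinn: Ivanov preferred on 4+1 = 5 ballots; Quinn wins 26–5.
Weber vs Tanaka: 3 for Weber, 28 for Tanaka — Tanaka by 28–3.
Weber vs Singh: Weber preferred on 8+3+1 = 12 ballots; Singh wins 19–12.
Weber vs Quinn: Weber preferred on 1 ballot; Quinn wins 30–1.
Tanaka vs Singh: Tanaka preferred on 8+4+4+8+1 = 25 ballots; Tanaka wins 25–6.
Tanaka vs Quinn: 1+2+4+4+8+1 = 20 for Tanaka, 11 for Quinn — Tanaka by 20–11.
Singh vs Quinn: Singh preferred on 1+2+4+8+1 = 16 ballots; Singh wins 16–15.
Only Tanaka has no losses; Tanaka is the Condorcet winner.

Tanaka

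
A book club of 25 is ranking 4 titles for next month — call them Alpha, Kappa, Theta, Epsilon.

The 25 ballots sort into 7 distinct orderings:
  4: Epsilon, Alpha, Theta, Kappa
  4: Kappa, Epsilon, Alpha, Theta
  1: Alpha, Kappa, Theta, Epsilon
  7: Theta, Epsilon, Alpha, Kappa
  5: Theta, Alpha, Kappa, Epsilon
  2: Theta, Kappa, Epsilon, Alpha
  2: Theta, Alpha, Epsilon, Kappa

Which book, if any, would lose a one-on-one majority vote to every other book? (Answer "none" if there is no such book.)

Kappa

Head-to-head results (25 members):
Alpha vs Kappa: Alpha is ranked higher on 4+1+7+5+2 = 19 ballots, Kappa on 6. Alpha wins 19–6.
Alpha vs Theta: Alpha preferred on 4+4+1 = 9 ballots; Theta wins 16–9.
Alpha vs Epsilon: Alpha preferred on 1+5+2 = 8 ballots; Epsilon wins 17–8.
Kappa vs Theta: Kappa preferred on 4+1 = 5 ballots; Theta wins 20–5.
Kappa vs Epsilon: Epsilon, 13–12.
Theta vs Epsilon: Theta wins 17–8.
Kappa is beaten in every head-to-head and is the Condorcet loser.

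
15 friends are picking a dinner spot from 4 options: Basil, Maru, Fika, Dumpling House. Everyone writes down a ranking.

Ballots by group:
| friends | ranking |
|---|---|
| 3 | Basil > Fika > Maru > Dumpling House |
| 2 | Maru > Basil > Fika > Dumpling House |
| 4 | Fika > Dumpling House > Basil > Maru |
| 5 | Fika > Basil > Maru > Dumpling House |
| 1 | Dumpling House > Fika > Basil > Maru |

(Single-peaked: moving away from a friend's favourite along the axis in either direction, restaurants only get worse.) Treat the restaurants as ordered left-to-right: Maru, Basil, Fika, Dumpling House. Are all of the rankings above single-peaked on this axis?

Axis positions: Maru=1, Basil=2, Fika=3, Dumpling House=4.
Group 1 (peak Basil at position 2): ranking walks positions 2-3-1-4, expanding outward from the peak — single-peaked.
Group 2 (peak Maru at position 1): ranking walks positions 1-2-3-4, expanding outward from the peak — single-peaked.
Group 3 (peak Fika at position 3): ranking walks positions 3-4-2-1, expanding outward from the peak — single-peaked.
Group 4 (peak Fika at position 3): ranking walks positions 3-2-1-4, expanding outward from the peak — single-peaked.
Group 5 (peak Dumpling House at position 4): ranking walks positions 4-3-2-1, expanding outward from the peak — single-peaked.
Every ranking is single-peaked on this axis.

yes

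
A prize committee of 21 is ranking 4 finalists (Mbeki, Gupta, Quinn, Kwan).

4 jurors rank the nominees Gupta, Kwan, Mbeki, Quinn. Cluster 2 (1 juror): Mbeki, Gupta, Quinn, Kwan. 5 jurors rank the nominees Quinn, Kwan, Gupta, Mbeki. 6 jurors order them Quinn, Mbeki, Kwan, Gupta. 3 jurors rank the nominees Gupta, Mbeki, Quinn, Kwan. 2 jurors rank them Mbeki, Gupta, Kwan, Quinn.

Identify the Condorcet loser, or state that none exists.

Pairwise majorities:
Mbeki–Gupta: Gupta 12–9.
Mbeki vs Quinn: Mbeki preferred on 4+1+3+2 = 10 ballots; Quinn wins 11–10.
Mbeki vs Kwan: 12 to 9, Mbeki.
Gupta vs Quinn: Gupta preferred on 4+1+3+2 = 10 ballots; Quinn wins 11–10.
Gupta vs Kwan: Kwan, 11–10.
Quinn vs Kwan: Quinn preferred on 1+5+6+3 = 15 ballots; Quinn wins 15–6.
No nominee is winless: Mbeki beats Kwan; Gupta beats Mbeki; Quinn beats Mbeki; Kwan beats Gupta. There is no Condorcet loser.

none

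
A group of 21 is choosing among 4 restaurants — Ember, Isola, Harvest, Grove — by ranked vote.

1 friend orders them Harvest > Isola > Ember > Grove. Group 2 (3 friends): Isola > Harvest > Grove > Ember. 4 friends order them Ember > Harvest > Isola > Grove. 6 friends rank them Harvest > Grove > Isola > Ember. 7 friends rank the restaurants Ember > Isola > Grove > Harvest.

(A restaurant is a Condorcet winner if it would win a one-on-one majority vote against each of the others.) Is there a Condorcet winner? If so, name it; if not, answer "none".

Ember

Pairwise majorities:
Ember vs Isola: Ember preferred on 4+7 = 11 ballots; Ember wins 11–10.
Ember vs Harvest: Ember is ranked higher on 4+7 = 11 ballots, Harvest on 10. Ember wins 11–10.
Ember vs Grove: 12 to 9, Ember.
Isola vs Harvest: 10 to 11, Harvest.
Isola vs Grove: 15 to 6, Isola.
Harvest vs Grove: Harvest is ranked higher on 1+3+4+6 = 14 ballots, Grove on 7. Harvest wins 14–7.
Only Ember has no losses; Ember is the Condorcet winner.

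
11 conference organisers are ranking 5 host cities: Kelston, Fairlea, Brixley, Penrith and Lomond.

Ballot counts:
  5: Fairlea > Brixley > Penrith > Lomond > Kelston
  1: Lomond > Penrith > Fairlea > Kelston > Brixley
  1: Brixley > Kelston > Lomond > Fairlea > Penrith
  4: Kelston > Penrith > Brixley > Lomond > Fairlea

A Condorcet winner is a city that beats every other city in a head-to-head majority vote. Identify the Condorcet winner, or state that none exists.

none

Check each pair by majority over 11 ballots:
Kelston vs Fairlea: 1+4 = 5 for Kelston, 6 for Fairlea — Fairlea by 6–5.
Kelston vs Brixley: Kelston is ranked higher on 1+4 = 5 ballots, Brixley on 6. Brixley wins 6–5.
Kelston vs Penrith: 5 to 6, Penrith.
Kelston vs Lomond: Kelston preferred on 1+4 = 5 ballots; Lomond wins 6–5.
Fairlea vs Brixley: 5+1 = 6 for Fairlea, 5 for Brixley — Fairlea by 6–5.
Fairlea vs Penrith: Fairlea is ranked higher on 5+1 = 6 ballots, Penrith on 5. Fairlea wins 6–5.
Fairlea vs Lomond: Fairlea preferred on 5 ballots; Lomond wins 6–5.
Brixley vs Penrith: 5+1 = 6 for Brixley, 5 for Penrith — Brixley by 6–5.
Brixley vs Lomond: Brixley preferred on 5+1+4 = 10 ballots; Brixley wins 10–1.
Penrith vs Lomond: 9 to 2, Penrith.
Every city loses at least once (Kelston loses to Fairlea; Fairlea loses to Lomond; Brixley loses to Fairlea; Penrith loses to Fairlea; Lomond loses to Brixley). The majority relation contains the cycle Fairlea beats Brixley beats Lomond beats Fairlea, so there is no Condorcet winner.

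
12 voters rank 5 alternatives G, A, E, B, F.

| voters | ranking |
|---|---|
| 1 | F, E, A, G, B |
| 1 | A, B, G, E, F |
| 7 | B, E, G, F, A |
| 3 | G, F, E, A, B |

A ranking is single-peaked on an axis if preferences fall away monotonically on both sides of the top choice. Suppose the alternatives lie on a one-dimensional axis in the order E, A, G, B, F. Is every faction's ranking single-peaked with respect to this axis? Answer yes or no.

Axis positions: E=1, A=2, G=3, B=4, F=5.
Faction 1: ranking walks positions 5-1-2-3-4; E is ranked above B even though B lies between E and the peak F on the axis — preferences dip and rise again. Not single-peaked.
Faction 2: ranking walks positions 2-4-3-1-5; B is ranked above G even though G lies between B and the peak A on the axis — preferences dip and rise again. Not single-peaked.
Faction 3: ranking walks positions 4-1-3-5-2; E is ranked above G even though G lies between E and the peak B on the axis — preferences dip and rise again. Not single-peaked.
Faction 4: ranking walks positions 3-5-1-2-4; F is ranked above B even though B lies between F and the peak G on the axis — preferences dip and rise again. Not single-peaked.
Faction 1 violates single-peakedness, so the profile is not single-peaked on this axis.

no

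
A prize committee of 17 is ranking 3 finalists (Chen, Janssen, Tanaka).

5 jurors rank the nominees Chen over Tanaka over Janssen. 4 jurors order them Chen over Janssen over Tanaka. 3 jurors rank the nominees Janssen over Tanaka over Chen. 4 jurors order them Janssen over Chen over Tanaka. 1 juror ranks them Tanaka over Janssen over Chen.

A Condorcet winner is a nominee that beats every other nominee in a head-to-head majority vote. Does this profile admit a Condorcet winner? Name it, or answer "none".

Head-to-head results (17 jurors):
Chen–Janssen: Chen 9–8.
Chen vs Tanaka: Chen wins 13–4.
Janssen vs Tanaka: Janssen wins 11–6.
Chen wins every pairwise contest, so Chen is the Condorcet winner.

Chen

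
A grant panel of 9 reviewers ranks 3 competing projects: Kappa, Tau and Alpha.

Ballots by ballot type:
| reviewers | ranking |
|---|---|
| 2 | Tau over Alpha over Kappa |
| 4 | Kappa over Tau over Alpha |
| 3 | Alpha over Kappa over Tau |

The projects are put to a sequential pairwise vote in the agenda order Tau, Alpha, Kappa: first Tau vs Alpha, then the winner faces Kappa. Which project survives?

Round 1: Tau vs Alpha — 6–3, Tau advances.
Round 2: Tau vs Kappa — 2–7, Kappa advances.
Kappa survives the agenda.

Kappa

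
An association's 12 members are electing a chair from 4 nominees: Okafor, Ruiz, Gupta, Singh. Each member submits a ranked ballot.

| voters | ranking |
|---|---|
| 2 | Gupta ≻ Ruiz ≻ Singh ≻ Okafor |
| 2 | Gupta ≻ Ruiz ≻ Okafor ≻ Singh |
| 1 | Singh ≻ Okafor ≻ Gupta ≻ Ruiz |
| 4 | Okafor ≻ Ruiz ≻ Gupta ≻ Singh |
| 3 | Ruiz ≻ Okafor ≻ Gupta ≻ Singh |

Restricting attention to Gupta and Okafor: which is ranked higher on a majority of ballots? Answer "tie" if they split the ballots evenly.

Ballots ranking Gupta above Okafor: 2 + 2 = 4.
Ballots ranking Okafor above Gupta: 12 − 4 = 8.
Okafor wins the head-to-head 8–4.

Okafor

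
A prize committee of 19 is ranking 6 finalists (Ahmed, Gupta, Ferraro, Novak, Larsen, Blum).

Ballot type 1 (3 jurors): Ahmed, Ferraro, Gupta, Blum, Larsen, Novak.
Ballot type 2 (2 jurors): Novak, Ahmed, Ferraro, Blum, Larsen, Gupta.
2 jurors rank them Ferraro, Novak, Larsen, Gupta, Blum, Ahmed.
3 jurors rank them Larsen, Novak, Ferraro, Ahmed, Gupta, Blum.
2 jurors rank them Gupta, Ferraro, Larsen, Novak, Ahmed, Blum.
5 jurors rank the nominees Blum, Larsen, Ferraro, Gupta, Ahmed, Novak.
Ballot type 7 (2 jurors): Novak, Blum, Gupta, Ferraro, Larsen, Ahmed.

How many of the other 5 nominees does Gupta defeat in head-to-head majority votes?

Gupta against each rival (19 jurors):
Gupta vs Ahmed: Gupta is ranked higher on 2+2+5+2 = 11 ballots, Ahmed on 8. Gupta wins 11–8.
Gupta vs Ferraro: Gupta preferred on 2+2 = 4 ballots; Ferraro wins 15–4.
Gupta–Novak: Gupta 10–9.
Gupta vs Larsen: Gupta preferred on 3+2+2 = 7 ballots; Larsen wins 12–7.
Gupta–Blum: Gupta 10–9.
Gupta beats Ahmed, Novak, Blum; loses to Ferraro, Larsen — 3 pairwise wins.

3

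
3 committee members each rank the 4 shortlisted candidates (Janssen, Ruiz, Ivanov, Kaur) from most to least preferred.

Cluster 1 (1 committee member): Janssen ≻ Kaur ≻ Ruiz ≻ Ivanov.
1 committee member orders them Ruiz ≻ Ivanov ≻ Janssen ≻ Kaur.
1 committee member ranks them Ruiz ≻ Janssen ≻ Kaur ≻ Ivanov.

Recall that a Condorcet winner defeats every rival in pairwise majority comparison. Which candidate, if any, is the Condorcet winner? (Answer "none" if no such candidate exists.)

Pairwise majorities:
Janssen vs Ruiz: 1 to 2, Ruiz.
Janssen vs Ivanov: Janssen is ranked higher on 1+1 = 2 ballots, Ivanov on 1. Janssen wins 2–1.
Janssen vs Kaur: 3 to 0, Janssen.
Ruiz vs Ivanov: Ruiz is ranked higher on 1+1+1 = 3 ballots, Ivanov on 0. Ruiz wins 3–0.
Ruiz vs Kaur: Ruiz preferred on 1+1 = 2 ballots; Ruiz wins 2–1.
Ivanov vs Kaur: 1 to 2, Kaur.
Ruiz defeats every rival head-to-head and is the Condorcet winner.

Ruiz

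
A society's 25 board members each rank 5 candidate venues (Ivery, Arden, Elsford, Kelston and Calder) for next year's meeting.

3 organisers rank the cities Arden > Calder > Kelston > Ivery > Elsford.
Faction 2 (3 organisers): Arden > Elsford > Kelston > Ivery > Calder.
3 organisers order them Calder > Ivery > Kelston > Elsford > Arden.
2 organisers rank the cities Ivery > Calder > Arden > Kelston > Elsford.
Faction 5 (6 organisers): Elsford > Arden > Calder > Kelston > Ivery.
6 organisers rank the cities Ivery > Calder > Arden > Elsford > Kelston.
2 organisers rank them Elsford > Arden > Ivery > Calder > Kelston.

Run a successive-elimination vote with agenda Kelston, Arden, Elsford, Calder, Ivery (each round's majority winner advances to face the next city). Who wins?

Arden

Round 1: Kelston vs Arden — 3–22, Arden advances.
Round 2: Arden vs Elsford — 14–11, Arden advances.
Round 3: Arden vs Calder — 14–11, Arden advances.
Round 4: Arden vs Ivery — 14–11, Arden advances.
The agenda winner is Arden.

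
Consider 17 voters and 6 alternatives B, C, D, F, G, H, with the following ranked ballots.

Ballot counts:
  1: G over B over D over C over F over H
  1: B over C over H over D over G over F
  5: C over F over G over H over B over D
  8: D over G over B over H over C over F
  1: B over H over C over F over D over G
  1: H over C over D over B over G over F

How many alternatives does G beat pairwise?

4

G against each rival (17 voters):
G vs B: 14 to 3, G.
G vs C: G, 9–8.
G vs D: D wins 11–6.
G–F: G 11–6.
G vs H: G, 14–3.
G beats B, C, F, H; loses to D — 4 pairwise wins.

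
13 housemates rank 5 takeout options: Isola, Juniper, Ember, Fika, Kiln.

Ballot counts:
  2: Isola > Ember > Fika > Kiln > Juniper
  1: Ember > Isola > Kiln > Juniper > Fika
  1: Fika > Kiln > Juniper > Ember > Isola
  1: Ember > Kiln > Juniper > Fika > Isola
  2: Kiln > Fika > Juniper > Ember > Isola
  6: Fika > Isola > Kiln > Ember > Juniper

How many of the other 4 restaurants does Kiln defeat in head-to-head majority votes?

2

Kiln against each rival (13 friends):
Kiln vs Isola: Kiln is ranked higher on 1+1+2 = 4 ballots, Isola on 9. Isola wins 9–4.
Kiln vs Juniper: 2+1+1+1+2+6 = 13 for Kiln, 0 for Juniper — Kiln by 13–0.
Kiln vs Ember: 9 to 4, Kiln.
Kiln vs Fika: Kiln is ranked higher on 1+1+2 = 4 ballots, Fika on 9. Fika wins 9–4.
Kiln beats Juniper, Ember; loses to Isola, Fika — 2 pairwise wins.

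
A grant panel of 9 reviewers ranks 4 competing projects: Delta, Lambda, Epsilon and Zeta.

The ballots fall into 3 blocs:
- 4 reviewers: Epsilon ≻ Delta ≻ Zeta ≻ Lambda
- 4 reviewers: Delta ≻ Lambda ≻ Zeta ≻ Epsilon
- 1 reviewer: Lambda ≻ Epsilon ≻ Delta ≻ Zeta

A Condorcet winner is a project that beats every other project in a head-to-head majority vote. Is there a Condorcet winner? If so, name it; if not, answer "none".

none

Pairwise majorities:
Delta vs Lambda: Delta is ranked higher on 4+4 = 8 ballots, Lambda on 1. Delta wins 8–1.
Delta vs Epsilon: 4 for Delta, 5 for Epsilon — Epsilon by 5–4.
Delta vs Zeta: Delta is ranked higher on 4+4+1 = 9 ballots, Zeta on 0. Delta wins 9–0.
Lambda vs Epsilon: 5 to 4, Lambda.
Lambda vs Zeta: Lambda preferred on 4+1 = 5 ballots; Lambda wins 5–4.
Epsilon vs Zeta: Epsilon is ranked higher on 4+1 = 5 ballots, Zeta on 4. Epsilon wins 5–4.
No project is unbeaten: Delta loses to Epsilon; Lambda loses to Delta; Epsilon loses to Lambda; Zeta loses to Delta. In particular Delta beats Lambda beats Epsilon beats Delta is a majority cycle — no Condorcet winner exists.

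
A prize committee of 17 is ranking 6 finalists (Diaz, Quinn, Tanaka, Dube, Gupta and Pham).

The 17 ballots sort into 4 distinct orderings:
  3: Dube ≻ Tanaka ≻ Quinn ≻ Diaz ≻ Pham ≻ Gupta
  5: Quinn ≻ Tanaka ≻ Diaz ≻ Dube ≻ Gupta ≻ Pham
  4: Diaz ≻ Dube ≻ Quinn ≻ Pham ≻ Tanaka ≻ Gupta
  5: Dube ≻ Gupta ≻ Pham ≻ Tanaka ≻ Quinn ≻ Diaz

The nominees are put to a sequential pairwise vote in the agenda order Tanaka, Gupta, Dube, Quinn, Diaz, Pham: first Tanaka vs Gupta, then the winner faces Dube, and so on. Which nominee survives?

Diaz

Round 1: Tanaka vs Gupta — 12–5, Tanaka advances.
Round 2: Tanaka vs Dube — 5–12, Dube advances.
Round 3: Dube vs Quinn — 12–5, Dube advances.
Round 4: Dube vs Diaz — 8–9, Diaz advances.
Round 5: Diaz vs Pham — 12–5, Diaz advances.
Diaz survives the agenda.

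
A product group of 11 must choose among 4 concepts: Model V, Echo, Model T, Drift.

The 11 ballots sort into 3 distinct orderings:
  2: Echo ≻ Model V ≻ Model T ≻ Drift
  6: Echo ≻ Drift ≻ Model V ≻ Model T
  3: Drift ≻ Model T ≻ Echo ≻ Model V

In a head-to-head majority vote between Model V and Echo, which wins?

No ballot ranks Model V above Echo: 0.
Ballots ranking Echo above Model V: 11 − 0 = 11.
Echo wins the head-to-head 11–0.

Echo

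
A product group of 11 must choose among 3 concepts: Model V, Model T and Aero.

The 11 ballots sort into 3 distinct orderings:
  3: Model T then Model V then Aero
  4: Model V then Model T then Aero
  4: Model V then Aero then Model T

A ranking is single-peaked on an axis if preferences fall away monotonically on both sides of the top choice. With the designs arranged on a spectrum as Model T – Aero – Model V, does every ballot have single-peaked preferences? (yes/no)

Axis positions: Model T=1, Aero=2, Model V=3.
Bloc 1: ranking walks positions 1-3-2; Model V is ranked above Aero even though Aero lies between Model V and the peak Model T on the axis — preferences dip and rise again. Not single-peaked.
Bloc 2: ranking walks positions 3-1-2; Model T is ranked above Aero even though Aero lies between Model T and the peak Model V on the axis — preferences dip and rise again. Not single-peaked.
Bloc 3 (peak Model V at position 3): ranking walks positions 3-2-1, expanding outward from the peak — single-peaked.
Bloc 1 violates single-peakedness, so the profile is not single-peaked on this axis.

no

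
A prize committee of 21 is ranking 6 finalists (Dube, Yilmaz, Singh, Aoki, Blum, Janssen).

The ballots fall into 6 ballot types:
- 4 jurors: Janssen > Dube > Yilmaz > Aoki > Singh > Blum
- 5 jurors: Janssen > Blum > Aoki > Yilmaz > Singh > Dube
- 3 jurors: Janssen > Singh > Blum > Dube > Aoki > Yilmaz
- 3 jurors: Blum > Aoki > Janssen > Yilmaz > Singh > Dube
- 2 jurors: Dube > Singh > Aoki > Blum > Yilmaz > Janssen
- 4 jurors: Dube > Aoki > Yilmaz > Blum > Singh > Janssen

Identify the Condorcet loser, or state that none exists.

Head-to-head results (21 jurors):
Dube–Yilmaz: Dube 13–8.
Dube vs Singh: Dube is ranked higher on 4+2+4 = 10 ballots, Singh on 11. Singh wins 11–10.
Dube–Aoki: Dube 13–8.
Dube vs Blum: 4+2+4 = 10 for Dube, 11 for Blum — Blum by 11–10.
Dube vs Janssen: 6 to 15, Janssen.
Yilmaz vs Singh: 4+5+3+4 = 16 for Yilmaz, 5 for Singh — Yilmaz by 16–5.
Yilmaz–Aoki: Aoki 17–4.
Yilmaz vs Blum: Blum, 13–8.
Yilmaz vs Janssen: Janssen, 15–6.
Singh vs Aoki: Aoki, 16–5.
Singh vs Blum: 9 to 12, Blum.
Singh vs Janssen: 2+4 = 6 for Singh, 15 for Janssen — Janssen by 15–6.
Aoki vs Blum: 4+2+4 = 10 for Aoki, 11 for Blum — Blum by 11–10.
Aoki vs Janssen: Janssen wins 12–9.
Blum vs Janssen: Blum preferred on 3+2+4 = 9 ballots; Janssen wins 12–9.
Every nominee wins at least one matchup (Dube beats Yilmaz; Yilmaz beats Singh; Singh beats Dube; Aoki beats Yilmaz; Blum beats Dube; Janssen beats Dube), so there is no Condorcet loser.

none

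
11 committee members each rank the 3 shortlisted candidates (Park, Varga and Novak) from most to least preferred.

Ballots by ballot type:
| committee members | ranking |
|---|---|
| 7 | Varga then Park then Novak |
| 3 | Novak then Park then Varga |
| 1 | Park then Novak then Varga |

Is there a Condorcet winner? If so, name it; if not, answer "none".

Varga

Check each pair by majority over 11 ballots:
Park vs Varga: 4 to 7, Varga.
Park vs Novak: 7+1 = 8 for Park, 3 for Novak — Park by 8–3.
Varga vs Novak: Varga is ranked higher on 7 ballots, Novak on 4. Varga wins 7–4.
Only Varga has no losses; Varga is the Condorcet winner.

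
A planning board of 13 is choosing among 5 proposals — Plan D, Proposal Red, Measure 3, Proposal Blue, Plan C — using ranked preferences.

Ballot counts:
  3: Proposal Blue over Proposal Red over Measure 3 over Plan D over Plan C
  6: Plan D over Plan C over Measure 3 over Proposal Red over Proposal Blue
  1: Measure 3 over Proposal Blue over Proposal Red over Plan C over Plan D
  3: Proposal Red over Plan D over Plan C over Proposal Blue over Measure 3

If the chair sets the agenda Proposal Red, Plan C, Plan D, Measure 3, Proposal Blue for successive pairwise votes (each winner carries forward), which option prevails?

Round 1: Proposal Red vs Plan C — 7–6, Proposal Red advances.
Round 2: Proposal Red vs Plan D — 7–6, Proposal Red advances.
Round 3: Proposal Red vs Measure 3 — 6–7, Measure 3 advances.
Round 4: Measure 3 vs Proposal Blue — 7–6, Measure 3 advances.
Measure 3 survives the agenda.

Measure 3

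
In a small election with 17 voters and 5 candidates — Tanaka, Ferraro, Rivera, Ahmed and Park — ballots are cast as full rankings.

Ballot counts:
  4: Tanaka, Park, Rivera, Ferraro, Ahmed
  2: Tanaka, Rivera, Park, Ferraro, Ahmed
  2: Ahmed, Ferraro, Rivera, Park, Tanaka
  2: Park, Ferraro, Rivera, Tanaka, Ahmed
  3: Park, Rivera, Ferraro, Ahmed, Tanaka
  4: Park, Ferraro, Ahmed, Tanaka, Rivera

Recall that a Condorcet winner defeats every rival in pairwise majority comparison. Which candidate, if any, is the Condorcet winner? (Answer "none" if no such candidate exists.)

Park

Head-to-head results (17 voters):
Tanaka vs Ferraro: Ferraro wins 11–6.
Tanaka vs Rivera: Tanaka wins 10–7.
Tanaka–Ahmed: Ahmed 9–8.
Tanaka–Park: Park 11–6.
Ferraro vs Rivera: Rivera, 9–8.
Ferraro–Ahmed: Ferraro 15–2.
Ferraro–Park: Park 15–2.
Rivera vs Ahmed: Rivera, 11–6.
Rivera vs Park: Park, 13–4.
Ahmed vs Park: Park wins 15–2.
Park wins every pairwise contest, so Park is the Condorcet winner.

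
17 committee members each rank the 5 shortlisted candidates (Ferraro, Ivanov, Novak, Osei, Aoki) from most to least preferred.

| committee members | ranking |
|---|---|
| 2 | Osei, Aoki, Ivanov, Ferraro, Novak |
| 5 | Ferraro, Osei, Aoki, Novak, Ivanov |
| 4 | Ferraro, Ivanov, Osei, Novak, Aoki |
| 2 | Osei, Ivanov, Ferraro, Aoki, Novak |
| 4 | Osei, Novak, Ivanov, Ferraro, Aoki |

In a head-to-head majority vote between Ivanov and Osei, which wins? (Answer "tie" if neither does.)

Osei

Ballots ranking Ivanov above Osei: 4.
Ballots ranking Osei above Ivanov: 17 − 4 = 13.
Osei wins the head-to-head 13–4.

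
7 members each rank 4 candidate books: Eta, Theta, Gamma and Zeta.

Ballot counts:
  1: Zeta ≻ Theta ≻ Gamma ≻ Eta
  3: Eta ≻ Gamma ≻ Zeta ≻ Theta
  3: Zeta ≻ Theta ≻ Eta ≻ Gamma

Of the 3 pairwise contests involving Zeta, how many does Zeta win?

Zeta against each rival (7 members):
Zeta vs Eta: Zeta wins 4–3.
Zeta vs Theta: Zeta, 7–0.
Zeta–Gamma: Zeta 4–3.
Zeta beats Eta, Theta, Gamma — 3 pairwise wins.

3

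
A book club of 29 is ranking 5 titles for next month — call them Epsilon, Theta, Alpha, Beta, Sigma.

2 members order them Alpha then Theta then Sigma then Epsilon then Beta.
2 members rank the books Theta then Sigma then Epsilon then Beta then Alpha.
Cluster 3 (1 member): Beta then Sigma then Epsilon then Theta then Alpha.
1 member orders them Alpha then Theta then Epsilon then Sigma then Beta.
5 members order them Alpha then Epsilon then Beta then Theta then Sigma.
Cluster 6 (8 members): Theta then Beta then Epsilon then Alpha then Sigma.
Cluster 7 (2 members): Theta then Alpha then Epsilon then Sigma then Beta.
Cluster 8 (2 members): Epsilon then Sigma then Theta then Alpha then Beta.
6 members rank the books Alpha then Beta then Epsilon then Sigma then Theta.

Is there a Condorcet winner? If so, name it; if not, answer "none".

Theta

Head-to-head results (29 members):
Epsilon vs Theta: Theta, 15–14.
Epsilon–Alpha: Alpha 16–13.
Epsilon–Beta: Beta 15–14.
Epsilon vs Sigma: Epsilon, 24–5.
Theta vs Alpha: Theta, 15–14.
Theta vs Beta: Theta wins 17–12.
Theta vs Sigma: Theta, 20–9.
Alpha vs Beta: Alpha wins 18–11.
Alpha vs Sigma: Alpha, 24–5.
Beta vs Sigma: Beta wins 20–9.
Only Theta has no losses; Theta is the Condorcet winner.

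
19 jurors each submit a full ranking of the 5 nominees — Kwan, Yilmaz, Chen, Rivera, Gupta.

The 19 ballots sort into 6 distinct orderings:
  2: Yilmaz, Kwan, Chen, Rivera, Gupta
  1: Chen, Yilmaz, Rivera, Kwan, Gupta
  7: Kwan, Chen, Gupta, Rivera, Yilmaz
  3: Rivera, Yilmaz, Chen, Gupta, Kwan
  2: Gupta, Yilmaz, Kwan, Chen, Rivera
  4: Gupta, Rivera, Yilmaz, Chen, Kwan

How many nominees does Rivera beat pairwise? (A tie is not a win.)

Rivera against each rival (19 jurors):
Rivera vs Kwan: Kwan wins 11–8.
Rivera vs Yilmaz: 7+3+4 = 14 for Rivera, 5 for Yilmaz — Rivera by 14–5.
Rivera vs Chen: 7 to 12, Chen.
Rivera vs Gupta: Rivera is ranked higher on 2+1+3 = 6 ballots, Gupta on 13. Gupta wins 13–6.
Rivera beats Yilmaz; loses to Kwan, Chen, Gupta — 1 pairwise win.

1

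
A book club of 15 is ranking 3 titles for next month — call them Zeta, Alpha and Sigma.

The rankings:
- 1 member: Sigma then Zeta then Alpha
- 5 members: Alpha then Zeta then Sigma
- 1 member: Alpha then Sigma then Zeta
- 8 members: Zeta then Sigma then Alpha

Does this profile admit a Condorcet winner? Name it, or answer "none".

Pairwise majorities:
Zeta vs Alpha: Zeta, 9–6.
Zeta vs Sigma: Zeta, 13–2.
Alpha–Sigma: Sigma 9–6.
Zeta wins every pairwise contest, so Zeta is the Condorcet winner.

Zeta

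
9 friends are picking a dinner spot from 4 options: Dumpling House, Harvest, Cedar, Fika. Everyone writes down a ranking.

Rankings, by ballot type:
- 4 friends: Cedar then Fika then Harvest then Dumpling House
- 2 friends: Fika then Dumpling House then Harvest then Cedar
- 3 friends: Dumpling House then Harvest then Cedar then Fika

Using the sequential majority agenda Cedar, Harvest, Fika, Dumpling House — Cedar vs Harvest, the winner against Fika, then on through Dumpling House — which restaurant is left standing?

Fika

Round 1: Cedar vs Harvest — 4–5, Harvest advances.
Round 2: Harvest vs Fika — 3–6, Fika advances.
Round 3: Fika vs Dumpling House — 6–3, Fika advances.
Fika survives the agenda.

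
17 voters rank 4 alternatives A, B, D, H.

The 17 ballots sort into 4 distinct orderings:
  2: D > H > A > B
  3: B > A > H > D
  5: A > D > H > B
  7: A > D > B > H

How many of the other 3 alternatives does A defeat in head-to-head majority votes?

3

A against each rival (17 voters):
A vs B: A wins 14–3.
A vs D: 15 to 2, A.
A vs H: A is ranked higher on 3+5+7 = 15 ballots, H on 2. A wins 15–2.
A beats B, D, H — 3 pairwise wins.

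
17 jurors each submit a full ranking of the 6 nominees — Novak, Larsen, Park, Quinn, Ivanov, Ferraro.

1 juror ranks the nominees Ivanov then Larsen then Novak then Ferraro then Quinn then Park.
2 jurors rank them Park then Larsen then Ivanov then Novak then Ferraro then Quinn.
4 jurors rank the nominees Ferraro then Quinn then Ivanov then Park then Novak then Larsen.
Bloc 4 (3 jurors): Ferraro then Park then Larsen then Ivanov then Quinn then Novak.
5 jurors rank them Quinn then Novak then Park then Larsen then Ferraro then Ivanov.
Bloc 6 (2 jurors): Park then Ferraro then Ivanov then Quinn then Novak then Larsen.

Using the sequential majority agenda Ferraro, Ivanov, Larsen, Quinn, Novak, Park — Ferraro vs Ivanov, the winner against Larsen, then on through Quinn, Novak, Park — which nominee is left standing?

Park

Round 1: Ferraro vs Ivanov — 14–3, Ferraro advances.
Round 2: Ferraro vs Larsen — 9–8, Ferraro advances.
Round 3: Ferraro vs Quinn — 12–5, Ferraro advances.
Round 4: Ferraro vs Novak — 9–8, Ferraro advances.
Round 5: Ferraro vs Park — 8–9, Park advances.
Park survives the agenda.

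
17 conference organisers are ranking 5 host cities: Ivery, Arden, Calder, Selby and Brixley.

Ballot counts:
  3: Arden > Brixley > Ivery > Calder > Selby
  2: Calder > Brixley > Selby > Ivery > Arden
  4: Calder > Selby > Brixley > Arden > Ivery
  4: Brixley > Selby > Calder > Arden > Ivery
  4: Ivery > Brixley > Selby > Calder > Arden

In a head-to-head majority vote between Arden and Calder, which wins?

Calder

Ballots ranking Arden above Calder: 3.
Ballots ranking Calder above Arden: 17 − 3 = 14.
Calder wins the head-to-head 14–3.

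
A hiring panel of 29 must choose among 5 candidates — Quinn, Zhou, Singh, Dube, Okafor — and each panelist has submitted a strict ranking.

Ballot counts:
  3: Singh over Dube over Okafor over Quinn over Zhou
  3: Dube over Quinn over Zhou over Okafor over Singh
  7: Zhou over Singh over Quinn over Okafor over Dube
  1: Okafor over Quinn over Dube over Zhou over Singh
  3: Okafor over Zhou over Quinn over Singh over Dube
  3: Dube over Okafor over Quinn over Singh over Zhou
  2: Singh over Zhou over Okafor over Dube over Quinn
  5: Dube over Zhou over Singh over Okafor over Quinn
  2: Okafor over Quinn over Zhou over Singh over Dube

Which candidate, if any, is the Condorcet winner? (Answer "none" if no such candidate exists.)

Head-to-head results (29 committee members):
Quinn vs Zhou: Zhou, 17–12.
Quinn–Singh: Singh 17–12.
Quinn vs Dube: Dube wins 16–13.
Quinn vs Okafor: Okafor, 19–10.
Zhou vs Singh: Zhou, 21–8.
Zhou vs Dube: Dube, 15–14.
Zhou vs Okafor: Zhou wins 17–12.
Singh–Dube: Singh 17–12.
Singh vs Okafor: Singh, 17–12.
Dube vs Okafor: Okafor, 15–14.
Each candidate drops at least one matchup (Quinn loses to Zhou; Zhou loses to Dube; Singh loses to Zhou; Dube loses to Singh; Okafor loses to Zhou); the cycle Zhou → Singh → Dube → Zhou rules out a Condorcet winner.

none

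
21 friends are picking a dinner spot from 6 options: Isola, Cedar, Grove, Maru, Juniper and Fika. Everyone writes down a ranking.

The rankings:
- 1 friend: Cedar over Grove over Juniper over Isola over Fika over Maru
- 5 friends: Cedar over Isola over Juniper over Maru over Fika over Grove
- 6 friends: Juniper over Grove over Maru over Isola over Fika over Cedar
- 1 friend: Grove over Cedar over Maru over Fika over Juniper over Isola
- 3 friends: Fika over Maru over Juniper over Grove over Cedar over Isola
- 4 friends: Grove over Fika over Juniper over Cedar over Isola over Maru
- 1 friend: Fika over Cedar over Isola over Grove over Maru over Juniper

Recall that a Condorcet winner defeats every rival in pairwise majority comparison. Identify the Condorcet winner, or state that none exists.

Juniper

Head-to-head results (21 friends):
Isola vs Cedar: 6 for Isola, 15 for Cedar — Cedar by 15–6.
Isola vs Grove: Isola preferred on 5+1 = 6 ballots; Grove wins 15–6.
Isola vs Maru: 11 to 10, Isola.
Isola vs Juniper: 6 to 15, Juniper.
Isola vs Fika: Isola is ranked higher on 1+5+6 = 12 ballots, Fika on 9. Isola wins 12–9.
Cedar vs Grove: 1+5+1 = 7 for Cedar, 14 for Grove — Grove by 14–7.
Cedar vs Maru: 1+5+1+4+1 = 12 for Cedar, 9 for Maru — Cedar by 12–9.
Cedar vs Juniper: 8 to 13, Juniper.
Cedar vs Fika: Cedar preferred on 1+5+1 = 7 ballots; Fika wins 14–7.
Grove vs Maru: Grove is ranked higher on 1+6+1+4+1 = 13 ballots, Maru on 8. Grove wins 13–8.
Grove vs Juniper: Grove preferred on 1+1+4+1 = 7 ballots; Juniper wins 14–7.
Grove vs Fika: 12 to 9, Grove.
Maru vs Juniper: 5 to 16, Juniper.
Maru vs Fika: Maru preferred on 5+6+1 = 12 ballots; Maru wins 12–9.
Juniper vs Fika: Juniper is ranked higher on 1+5+6 = 12 ballots, Fika on 9. Juniper wins 12–9.
Juniper defeats every rival head-to-head and is the Condorcet winner.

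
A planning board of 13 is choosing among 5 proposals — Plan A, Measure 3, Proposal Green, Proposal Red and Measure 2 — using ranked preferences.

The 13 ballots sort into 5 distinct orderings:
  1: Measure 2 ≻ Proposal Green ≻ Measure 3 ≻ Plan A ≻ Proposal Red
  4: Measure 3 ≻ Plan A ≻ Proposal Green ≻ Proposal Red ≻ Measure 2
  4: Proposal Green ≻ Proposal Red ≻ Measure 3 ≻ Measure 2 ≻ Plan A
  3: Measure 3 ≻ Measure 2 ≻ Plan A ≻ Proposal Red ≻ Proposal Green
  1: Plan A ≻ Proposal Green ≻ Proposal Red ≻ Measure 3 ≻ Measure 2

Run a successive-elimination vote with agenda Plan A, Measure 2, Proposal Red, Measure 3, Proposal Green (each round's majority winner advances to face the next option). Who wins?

Measure 3

Round 1: Plan A vs Measure 2 — 5–8, Measure 2 advances.
Round 2: Measure 2 vs Proposal Red — 4–9, Proposal Red advances.
Round 3: Proposal Red vs Measure 3 — 5–8, Measure 3 advances.
Round 4: Measure 3 vs Proposal Green — 7–6, Measure 3 advances.
Measure 3 survives the agenda.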